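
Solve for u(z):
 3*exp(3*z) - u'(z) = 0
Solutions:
 u(z) = C1 + exp(3*z)


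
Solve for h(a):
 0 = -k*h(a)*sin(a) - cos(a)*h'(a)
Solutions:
 h(a) = C1*exp(k*log(cos(a)))


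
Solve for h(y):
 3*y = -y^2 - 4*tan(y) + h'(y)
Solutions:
 h(y) = C1 + y^3/3 + 3*y^2/2 - 4*log(cos(y))


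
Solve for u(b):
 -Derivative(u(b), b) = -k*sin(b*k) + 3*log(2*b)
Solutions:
 u(b) = C1 - 3*b*log(b) - 3*b*log(2) + 3*b + k*Piecewise((-cos(b*k)/k, Ne(k, 0)), (0, True))


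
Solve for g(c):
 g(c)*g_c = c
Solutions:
 g(c) = -sqrt(C1 + c^2)
 g(c) = sqrt(C1 + c^2)


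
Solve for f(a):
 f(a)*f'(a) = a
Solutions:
 f(a) = -sqrt(C1 + a^2)
 f(a) = sqrt(C1 + a^2)


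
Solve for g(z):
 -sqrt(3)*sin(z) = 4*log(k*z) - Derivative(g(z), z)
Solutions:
 g(z) = C1 + 4*z*log(k*z) - 4*z - sqrt(3)*cos(z)


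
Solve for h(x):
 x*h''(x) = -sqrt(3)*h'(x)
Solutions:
 h(x) = C1 + C2*x^(1 - sqrt(3))


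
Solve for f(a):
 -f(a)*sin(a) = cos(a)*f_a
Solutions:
 f(a) = C1*cos(a)


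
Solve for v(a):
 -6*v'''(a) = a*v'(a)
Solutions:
 v(a) = C1 + Integral(C2*airyai(-6^(2/3)*a/6) + C3*airybi(-6^(2/3)*a/6), a)


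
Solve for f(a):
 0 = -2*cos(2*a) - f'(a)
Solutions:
 f(a) = C1 - sin(2*a)


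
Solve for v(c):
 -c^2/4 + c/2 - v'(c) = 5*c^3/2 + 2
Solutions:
 v(c) = C1 - 5*c^4/8 - c^3/12 + c^2/4 - 2*c


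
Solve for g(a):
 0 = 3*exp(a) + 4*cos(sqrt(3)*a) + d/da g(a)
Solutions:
 g(a) = C1 - 3*exp(a) - 4*sqrt(3)*sin(sqrt(3)*a)/3


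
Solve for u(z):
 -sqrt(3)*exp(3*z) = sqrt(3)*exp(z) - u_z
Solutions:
 u(z) = C1 + sqrt(3)*exp(3*z)/3 + sqrt(3)*exp(z)


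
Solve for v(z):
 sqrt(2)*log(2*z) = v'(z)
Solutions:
 v(z) = C1 + sqrt(2)*z*log(z) - sqrt(2)*z + sqrt(2)*z*log(2)


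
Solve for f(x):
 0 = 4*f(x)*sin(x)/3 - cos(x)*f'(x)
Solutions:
 f(x) = C1/cos(x)^(4/3)


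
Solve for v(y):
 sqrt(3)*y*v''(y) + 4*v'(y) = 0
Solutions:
 v(y) = C1 + C2*y^(1 - 4*sqrt(3)/3)


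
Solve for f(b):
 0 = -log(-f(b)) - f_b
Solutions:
 -li(-f(b)) = C1 - b


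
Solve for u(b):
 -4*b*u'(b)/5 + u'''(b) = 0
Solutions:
 u(b) = C1 + Integral(C2*airyai(10^(2/3)*b/5) + C3*airybi(10^(2/3)*b/5), b)


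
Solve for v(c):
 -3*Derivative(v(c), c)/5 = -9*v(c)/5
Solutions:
 v(c) = C1*exp(3*c)


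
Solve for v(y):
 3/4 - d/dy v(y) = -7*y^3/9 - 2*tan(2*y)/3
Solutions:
 v(y) = C1 + 7*y^4/36 + 3*y/4 - log(cos(2*y))/3


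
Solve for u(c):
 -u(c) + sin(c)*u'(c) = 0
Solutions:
 u(c) = C1*sqrt(cos(c) - 1)/sqrt(cos(c) + 1)


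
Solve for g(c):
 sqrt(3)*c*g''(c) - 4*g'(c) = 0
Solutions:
 g(c) = C1 + C2*c^(1 + 4*sqrt(3)/3)


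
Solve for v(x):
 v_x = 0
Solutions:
 v(x) = C1


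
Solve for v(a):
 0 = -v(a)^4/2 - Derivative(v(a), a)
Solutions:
 v(a) = 2^(1/3)*(1/(C1 + 3*a))^(1/3)
 v(a) = 2^(1/3)*(-3^(2/3) - 3*3^(1/6)*I)*(1/(C1 + a))^(1/3)/6
 v(a) = 2^(1/3)*(-3^(2/3) + 3*3^(1/6)*I)*(1/(C1 + a))^(1/3)/6


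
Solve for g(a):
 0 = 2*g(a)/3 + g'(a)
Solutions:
 g(a) = C1*exp(-2*a/3)


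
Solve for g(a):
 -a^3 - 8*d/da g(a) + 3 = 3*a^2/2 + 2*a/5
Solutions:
 g(a) = C1 - a^4/32 - a^3/16 - a^2/40 + 3*a/8


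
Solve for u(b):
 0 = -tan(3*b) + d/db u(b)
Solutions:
 u(b) = C1 - log(cos(3*b))/3


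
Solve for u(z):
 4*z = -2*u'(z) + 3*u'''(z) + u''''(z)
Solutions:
 u(z) = C1 - z^2 + (C2 + C3*exp(-sqrt(3)*z) + C4*exp(sqrt(3)*z))*exp(-z)


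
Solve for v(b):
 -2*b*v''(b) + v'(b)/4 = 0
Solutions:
 v(b) = C1 + C2*b^(9/8)


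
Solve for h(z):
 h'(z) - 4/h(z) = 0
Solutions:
 h(z) = -sqrt(C1 + 8*z)
 h(z) = sqrt(C1 + 8*z)


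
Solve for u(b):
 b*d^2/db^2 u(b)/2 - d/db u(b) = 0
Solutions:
 u(b) = C1 + C2*b^3


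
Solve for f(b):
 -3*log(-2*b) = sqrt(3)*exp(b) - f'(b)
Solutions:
 f(b) = C1 + 3*b*log(-b) + 3*b*(-1 + log(2)) + sqrt(3)*exp(b)


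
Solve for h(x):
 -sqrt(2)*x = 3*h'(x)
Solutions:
 h(x) = C1 - sqrt(2)*x^2/6


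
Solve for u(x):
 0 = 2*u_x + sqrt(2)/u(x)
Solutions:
 u(x) = -sqrt(C1 - sqrt(2)*x)
 u(x) = sqrt(C1 - sqrt(2)*x)


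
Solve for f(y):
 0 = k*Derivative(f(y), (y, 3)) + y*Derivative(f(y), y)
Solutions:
 f(y) = C1 + Integral(C2*airyai(y*(-1/k)^(1/3)) + C3*airybi(y*(-1/k)^(1/3)), y)


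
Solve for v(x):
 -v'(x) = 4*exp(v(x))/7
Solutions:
 v(x) = log(1/(C1 + 4*x)) + log(7)


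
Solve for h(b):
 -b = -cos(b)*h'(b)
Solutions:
 h(b) = C1 + Integral(b/cos(b), b)


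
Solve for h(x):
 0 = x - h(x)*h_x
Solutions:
 h(x) = -sqrt(C1 + x^2)
 h(x) = sqrt(C1 + x^2)


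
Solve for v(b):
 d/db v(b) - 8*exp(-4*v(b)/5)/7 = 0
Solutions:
 v(b) = 5*log(-I*(C1 + 32*b/35)^(1/4))
 v(b) = 5*log(I*(C1 + 32*b/35)^(1/4))
 v(b) = 5*log(-(C1 + 32*b/35)^(1/4))
 v(b) = 5*log(C1 + 32*b/35)/4


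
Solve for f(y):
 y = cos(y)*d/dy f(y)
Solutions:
 f(y) = C1 + Integral(y/cos(y), y)


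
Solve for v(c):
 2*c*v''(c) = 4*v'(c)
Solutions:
 v(c) = C1 + C2*c^3


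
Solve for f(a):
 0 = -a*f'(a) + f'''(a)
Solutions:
 f(a) = C1 + Integral(C2*airyai(a) + C3*airybi(a), a)


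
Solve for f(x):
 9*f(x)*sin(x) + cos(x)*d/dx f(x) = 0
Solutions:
 f(x) = C1*cos(x)^9


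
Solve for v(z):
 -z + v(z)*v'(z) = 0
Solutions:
 v(z) = -sqrt(C1 + z^2)
 v(z) = sqrt(C1 + z^2)


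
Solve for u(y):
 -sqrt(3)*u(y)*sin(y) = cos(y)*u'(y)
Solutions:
 u(y) = C1*cos(y)^(sqrt(3))


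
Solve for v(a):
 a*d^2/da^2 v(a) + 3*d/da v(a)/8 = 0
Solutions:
 v(a) = C1 + C2*a^(5/8)


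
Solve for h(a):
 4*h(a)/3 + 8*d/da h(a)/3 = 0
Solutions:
 h(a) = C1*exp(-a/2)


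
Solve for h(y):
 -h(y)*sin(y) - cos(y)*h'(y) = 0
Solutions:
 h(y) = C1*cos(y)


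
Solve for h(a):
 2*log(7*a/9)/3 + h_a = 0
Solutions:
 h(a) = C1 - 2*a*log(a)/3 - 2*a*log(7)/3 + 2*a/3 + 4*a*log(3)/3


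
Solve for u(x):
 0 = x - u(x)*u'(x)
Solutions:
 u(x) = -sqrt(C1 + x^2)
 u(x) = sqrt(C1 + x^2)


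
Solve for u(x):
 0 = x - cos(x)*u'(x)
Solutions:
 u(x) = C1 + Integral(x/cos(x), x)


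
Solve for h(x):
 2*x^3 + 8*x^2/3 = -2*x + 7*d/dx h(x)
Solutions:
 h(x) = C1 + x^4/14 + 8*x^3/63 + x^2/7


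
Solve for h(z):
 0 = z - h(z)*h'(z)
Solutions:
 h(z) = -sqrt(C1 + z^2)
 h(z) = sqrt(C1 + z^2)


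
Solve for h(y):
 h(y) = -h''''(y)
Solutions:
 h(y) = (C1*sin(sqrt(2)*y/2) + C2*cos(sqrt(2)*y/2))*exp(-sqrt(2)*y/2) + (C3*sin(sqrt(2)*y/2) + C4*cos(sqrt(2)*y/2))*exp(sqrt(2)*y/2)


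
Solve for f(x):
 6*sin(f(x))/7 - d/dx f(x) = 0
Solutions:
 -6*x/7 + log(cos(f(x)) - 1)/2 - log(cos(f(x)) + 1)/2 = C1


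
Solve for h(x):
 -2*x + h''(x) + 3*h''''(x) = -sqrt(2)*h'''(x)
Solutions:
 h(x) = C1 + C2*x + x^3/3 - sqrt(2)*x^2 + (C3*sin(sqrt(10)*x/6) + C4*cos(sqrt(10)*x/6))*exp(-sqrt(2)*x/6)


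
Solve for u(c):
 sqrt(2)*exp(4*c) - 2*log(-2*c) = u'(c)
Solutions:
 u(c) = C1 - 2*c*log(-c) + 2*c*(1 - log(2)) + sqrt(2)*exp(4*c)/4


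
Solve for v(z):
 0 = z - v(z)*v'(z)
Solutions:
 v(z) = -sqrt(C1 + z^2)
 v(z) = sqrt(C1 + z^2)


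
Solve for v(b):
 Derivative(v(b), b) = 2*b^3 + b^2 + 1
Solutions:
 v(b) = C1 + b^4/2 + b^3/3 + b


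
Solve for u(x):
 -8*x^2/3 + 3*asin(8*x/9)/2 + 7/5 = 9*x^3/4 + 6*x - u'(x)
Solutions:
 u(x) = C1 + 9*x^4/16 + 8*x^3/9 + 3*x^2 - 3*x*asin(8*x/9)/2 - 7*x/5 - 3*sqrt(81 - 64*x^2)/16


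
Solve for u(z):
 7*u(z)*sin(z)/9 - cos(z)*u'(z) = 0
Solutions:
 u(z) = C1/cos(z)^(7/9)


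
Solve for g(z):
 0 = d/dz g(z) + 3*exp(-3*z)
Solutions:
 g(z) = C1 + exp(-3*z)


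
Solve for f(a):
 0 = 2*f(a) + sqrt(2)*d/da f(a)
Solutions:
 f(a) = C1*exp(-sqrt(2)*a)


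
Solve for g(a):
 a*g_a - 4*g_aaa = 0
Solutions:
 g(a) = C1 + Integral(C2*airyai(2^(1/3)*a/2) + C3*airybi(2^(1/3)*a/2), a)


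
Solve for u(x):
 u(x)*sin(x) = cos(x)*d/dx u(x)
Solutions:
 u(x) = C1/cos(x)


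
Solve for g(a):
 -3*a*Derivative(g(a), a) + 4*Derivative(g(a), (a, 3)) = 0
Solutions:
 g(a) = C1 + Integral(C2*airyai(6^(1/3)*a/2) + C3*airybi(6^(1/3)*a/2), a)


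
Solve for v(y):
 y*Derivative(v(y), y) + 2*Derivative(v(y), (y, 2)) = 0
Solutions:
 v(y) = C1 + C2*erf(y/2)


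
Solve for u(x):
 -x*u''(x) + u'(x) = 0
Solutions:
 u(x) = C1 + C2*x^2


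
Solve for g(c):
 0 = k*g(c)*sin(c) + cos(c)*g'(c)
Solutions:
 g(c) = C1*exp(k*log(cos(c)))


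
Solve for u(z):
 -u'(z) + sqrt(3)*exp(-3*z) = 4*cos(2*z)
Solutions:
 u(z) = C1 - 2*sin(2*z) - sqrt(3)*exp(-3*z)/3


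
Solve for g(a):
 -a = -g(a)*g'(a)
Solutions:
 g(a) = -sqrt(C1 + a^2)
 g(a) = sqrt(C1 + a^2)


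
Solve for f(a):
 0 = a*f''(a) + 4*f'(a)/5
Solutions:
 f(a) = C1 + C2*a^(1/5)


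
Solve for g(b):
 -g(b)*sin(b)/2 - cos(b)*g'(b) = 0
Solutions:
 g(b) = C1*sqrt(cos(b))


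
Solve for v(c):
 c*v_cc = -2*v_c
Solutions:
 v(c) = C1 + C2/c


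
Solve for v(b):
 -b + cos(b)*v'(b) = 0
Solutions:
 v(b) = C1 + Integral(b/cos(b), b)


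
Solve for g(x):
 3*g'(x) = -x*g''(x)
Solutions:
 g(x) = C1 + C2/x^2


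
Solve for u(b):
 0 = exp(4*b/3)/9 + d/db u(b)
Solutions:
 u(b) = C1 - exp(4*b/3)/12


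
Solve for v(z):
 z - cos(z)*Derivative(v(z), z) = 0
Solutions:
 v(z) = C1 + Integral(z/cos(z), z)


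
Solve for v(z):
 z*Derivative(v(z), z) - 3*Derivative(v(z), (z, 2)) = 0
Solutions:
 v(z) = C1 + C2*erfi(sqrt(6)*z/6)


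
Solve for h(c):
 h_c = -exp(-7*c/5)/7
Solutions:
 h(c) = C1 + 5*exp(-7*c/5)/49


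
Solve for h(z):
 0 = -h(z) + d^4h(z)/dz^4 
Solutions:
 h(z) = C1*exp(-z) + C2*exp(z) + C3*sin(z) + C4*cos(z)


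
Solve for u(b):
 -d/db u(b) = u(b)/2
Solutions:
 u(b) = C1*exp(-b/2)


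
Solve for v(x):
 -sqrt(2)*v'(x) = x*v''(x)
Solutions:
 v(x) = C1 + C2*x^(1 - sqrt(2))


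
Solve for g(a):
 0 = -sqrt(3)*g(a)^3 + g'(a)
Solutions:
 g(a) = -sqrt(2)*sqrt(-1/(C1 + sqrt(3)*a))/2
 g(a) = sqrt(2)*sqrt(-1/(C1 + sqrt(3)*a))/2


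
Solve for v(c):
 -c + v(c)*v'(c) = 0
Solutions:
 v(c) = -sqrt(C1 + c^2)
 v(c) = sqrt(C1 + c^2)


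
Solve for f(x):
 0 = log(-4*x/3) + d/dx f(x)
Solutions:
 f(x) = C1 - x*log(-x) + x*(-2*log(2) + 1 + log(3))


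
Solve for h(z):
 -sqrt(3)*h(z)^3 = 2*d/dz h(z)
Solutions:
 h(z) = -sqrt(-1/(C1 - sqrt(3)*z))
 h(z) = sqrt(-1/(C1 - sqrt(3)*z))


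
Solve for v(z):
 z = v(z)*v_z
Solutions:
 v(z) = -sqrt(C1 + z^2)
 v(z) = sqrt(C1 + z^2)


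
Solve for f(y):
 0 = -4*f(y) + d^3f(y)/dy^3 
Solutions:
 f(y) = C3*exp(2^(2/3)*y) + (C1*sin(2^(2/3)*sqrt(3)*y/2) + C2*cos(2^(2/3)*sqrt(3)*y/2))*exp(-2^(2/3)*y/2)


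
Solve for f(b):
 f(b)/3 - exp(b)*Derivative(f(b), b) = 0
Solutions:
 f(b) = C1*exp(-exp(-b)/3)


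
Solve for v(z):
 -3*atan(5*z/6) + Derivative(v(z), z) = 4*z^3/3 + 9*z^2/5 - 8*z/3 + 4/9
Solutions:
 v(z) = C1 + z^4/3 + 3*z^3/5 - 4*z^2/3 + 3*z*atan(5*z/6) + 4*z/9 - 9*log(25*z^2 + 36)/5


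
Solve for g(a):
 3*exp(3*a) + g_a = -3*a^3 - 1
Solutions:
 g(a) = C1 - 3*a^4/4 - a - exp(3*a)


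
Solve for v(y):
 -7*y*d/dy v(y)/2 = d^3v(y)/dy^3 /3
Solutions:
 v(y) = C1 + Integral(C2*airyai(-2^(2/3)*21^(1/3)*y/2) + C3*airybi(-2^(2/3)*21^(1/3)*y/2), y)


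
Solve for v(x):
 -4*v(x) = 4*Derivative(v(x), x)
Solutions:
 v(x) = C1*exp(-x)


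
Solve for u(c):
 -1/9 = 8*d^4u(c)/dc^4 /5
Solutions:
 u(c) = C1 + C2*c + C3*c^2 + C4*c^3 - 5*c^4/1728


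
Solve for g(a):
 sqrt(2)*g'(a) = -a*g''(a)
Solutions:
 g(a) = C1 + C2*a^(1 - sqrt(2))


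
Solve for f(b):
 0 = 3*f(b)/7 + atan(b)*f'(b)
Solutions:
 f(b) = C1*exp(-3*Integral(1/atan(b), b)/7)


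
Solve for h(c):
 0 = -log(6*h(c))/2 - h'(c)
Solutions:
 2*Integral(1/(log(_y) + log(6)), (_y, h(c))) = C1 - c


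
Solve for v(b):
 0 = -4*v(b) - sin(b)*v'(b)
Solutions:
 v(b) = C1*(cos(b)^2 + 2*cos(b) + 1)/(cos(b)^2 - 2*cos(b) + 1)


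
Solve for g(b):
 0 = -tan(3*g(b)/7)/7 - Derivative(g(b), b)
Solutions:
 g(b) = -7*asin(C1*exp(-3*b/49))/3 + 7*pi/3
 g(b) = 7*asin(C1*exp(-3*b/49))/3


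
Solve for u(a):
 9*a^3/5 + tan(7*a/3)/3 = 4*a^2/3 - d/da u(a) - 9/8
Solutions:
 u(a) = C1 - 9*a^4/20 + 4*a^3/9 - 9*a/8 + log(cos(7*a/3))/7


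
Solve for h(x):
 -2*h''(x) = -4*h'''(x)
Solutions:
 h(x) = C1 + C2*x + C3*exp(x/2)


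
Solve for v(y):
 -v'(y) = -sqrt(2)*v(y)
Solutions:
 v(y) = C1*exp(sqrt(2)*y)


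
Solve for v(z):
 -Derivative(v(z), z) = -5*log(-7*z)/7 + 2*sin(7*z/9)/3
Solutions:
 v(z) = C1 + 5*z*log(-z)/7 - 5*z/7 + 5*z*log(7)/7 + 6*cos(7*z/9)/7


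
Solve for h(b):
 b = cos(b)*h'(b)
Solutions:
 h(b) = C1 + Integral(b/cos(b), b)


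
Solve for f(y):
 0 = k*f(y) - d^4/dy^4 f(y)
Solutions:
 f(y) = C1*exp(-k^(1/4)*y) + C2*exp(k^(1/4)*y) + C3*exp(-I*k^(1/4)*y) + C4*exp(I*k^(1/4)*y)


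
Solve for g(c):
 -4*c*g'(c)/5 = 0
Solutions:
 g(c) = C1


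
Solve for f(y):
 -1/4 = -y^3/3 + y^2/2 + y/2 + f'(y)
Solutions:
 f(y) = C1 + y^4/12 - y^3/6 - y^2/4 - y/4


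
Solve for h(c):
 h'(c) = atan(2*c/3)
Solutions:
 h(c) = C1 + c*atan(2*c/3) - 3*log(4*c^2 + 9)/4


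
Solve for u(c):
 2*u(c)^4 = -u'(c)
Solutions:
 u(c) = (-3^(2/3) - 3*3^(1/6)*I)*(1/(C1 + 2*c))^(1/3)/6
 u(c) = (-3^(2/3) + 3*3^(1/6)*I)*(1/(C1 + 2*c))^(1/3)/6
 u(c) = (1/(C1 + 6*c))^(1/3)


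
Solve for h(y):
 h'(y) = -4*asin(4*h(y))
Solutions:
 Integral(1/asin(4*_y), (_y, h(y))) = C1 - 4*y


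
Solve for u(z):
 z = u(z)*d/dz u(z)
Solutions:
 u(z) = -sqrt(C1 + z^2)
 u(z) = sqrt(C1 + z^2)


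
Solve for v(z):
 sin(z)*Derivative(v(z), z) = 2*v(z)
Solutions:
 v(z) = C1*(cos(z) - 1)/(cos(z) + 1)


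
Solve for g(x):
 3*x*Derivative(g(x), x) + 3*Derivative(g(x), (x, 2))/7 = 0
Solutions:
 g(x) = C1 + C2*erf(sqrt(14)*x/2)


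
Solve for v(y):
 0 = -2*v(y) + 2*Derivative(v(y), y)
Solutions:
 v(y) = C1*exp(y)


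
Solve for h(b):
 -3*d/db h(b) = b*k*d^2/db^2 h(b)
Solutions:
 h(b) = C1 + b^(((re(k) - 3)*re(k) + im(k)^2)/(re(k)^2 + im(k)^2))*(C2*sin(3*log(b)*Abs(im(k))/(re(k)^2 + im(k)^2)) + C3*cos(3*log(b)*im(k)/(re(k)^2 + im(k)^2)))


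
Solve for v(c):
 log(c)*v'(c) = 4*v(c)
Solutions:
 v(c) = C1*exp(4*li(c))


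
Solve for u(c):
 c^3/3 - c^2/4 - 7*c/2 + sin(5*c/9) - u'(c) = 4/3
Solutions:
 u(c) = C1 + c^4/12 - c^3/12 - 7*c^2/4 - 4*c/3 - 9*cos(5*c/9)/5


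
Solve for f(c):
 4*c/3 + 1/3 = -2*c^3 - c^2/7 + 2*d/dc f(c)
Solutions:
 f(c) = C1 + c^4/4 + c^3/42 + c^2/3 + c/6


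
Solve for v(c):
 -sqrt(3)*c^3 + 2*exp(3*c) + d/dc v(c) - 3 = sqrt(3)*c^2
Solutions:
 v(c) = C1 + sqrt(3)*c^4/4 + sqrt(3)*c^3/3 + 3*c - 2*exp(3*c)/3


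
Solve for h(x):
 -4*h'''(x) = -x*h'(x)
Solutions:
 h(x) = C1 + Integral(C2*airyai(2^(1/3)*x/2) + C3*airybi(2^(1/3)*x/2), x)


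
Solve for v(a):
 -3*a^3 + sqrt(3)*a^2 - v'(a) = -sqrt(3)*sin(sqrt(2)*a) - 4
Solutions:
 v(a) = C1 - 3*a^4/4 + sqrt(3)*a^3/3 + 4*a - sqrt(6)*cos(sqrt(2)*a)/2


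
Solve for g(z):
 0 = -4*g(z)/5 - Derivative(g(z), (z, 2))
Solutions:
 g(z) = C1*sin(2*sqrt(5)*z/5) + C2*cos(2*sqrt(5)*z/5)


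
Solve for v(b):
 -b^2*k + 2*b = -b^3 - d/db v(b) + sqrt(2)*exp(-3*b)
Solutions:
 v(b) = C1 - b^4/4 + b^3*k/3 - b^2 - sqrt(2)*exp(-3*b)/3


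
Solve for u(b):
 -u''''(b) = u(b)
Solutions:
 u(b) = (C1*sin(sqrt(2)*b/2) + C2*cos(sqrt(2)*b/2))*exp(-sqrt(2)*b/2) + (C3*sin(sqrt(2)*b/2) + C4*cos(sqrt(2)*b/2))*exp(sqrt(2)*b/2)


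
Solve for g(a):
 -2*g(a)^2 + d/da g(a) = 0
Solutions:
 g(a) = -1/(C1 + 2*a)


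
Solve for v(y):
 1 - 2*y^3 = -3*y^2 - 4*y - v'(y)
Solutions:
 v(y) = C1 + y^4/2 - y^3 - 2*y^2 - y


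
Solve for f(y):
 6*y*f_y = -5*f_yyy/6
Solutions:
 f(y) = C1 + Integral(C2*airyai(-30^(2/3)*y/5) + C3*airybi(-30^(2/3)*y/5), y)


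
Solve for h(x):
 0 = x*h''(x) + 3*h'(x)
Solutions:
 h(x) = C1 + C2/x^2


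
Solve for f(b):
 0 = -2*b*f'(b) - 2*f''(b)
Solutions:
 f(b) = C1 + C2*erf(sqrt(2)*b/2)


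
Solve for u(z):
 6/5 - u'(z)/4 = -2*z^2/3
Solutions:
 u(z) = C1 + 8*z^3/9 + 24*z/5


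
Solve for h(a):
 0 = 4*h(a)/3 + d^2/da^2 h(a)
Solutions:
 h(a) = C1*sin(2*sqrt(3)*a/3) + C2*cos(2*sqrt(3)*a/3)


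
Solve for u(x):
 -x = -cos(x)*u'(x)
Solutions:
 u(x) = C1 + Integral(x/cos(x), x)


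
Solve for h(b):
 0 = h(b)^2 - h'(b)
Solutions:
 h(b) = -1/(C1 + b)


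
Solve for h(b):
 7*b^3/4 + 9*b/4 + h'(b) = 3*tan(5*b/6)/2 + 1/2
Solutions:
 h(b) = C1 - 7*b^4/16 - 9*b^2/8 + b/2 - 9*log(cos(5*b/6))/5


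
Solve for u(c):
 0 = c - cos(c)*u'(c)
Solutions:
 u(c) = C1 + Integral(c/cos(c), c)


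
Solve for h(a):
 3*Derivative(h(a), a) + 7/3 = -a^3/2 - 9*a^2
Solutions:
 h(a) = C1 - a^4/24 - a^3 - 7*a/9


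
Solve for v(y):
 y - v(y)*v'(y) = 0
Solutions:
 v(y) = -sqrt(C1 + y^2)
 v(y) = sqrt(C1 + y^2)


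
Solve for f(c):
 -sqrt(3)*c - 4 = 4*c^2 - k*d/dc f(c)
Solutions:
 f(c) = C1 + 4*c^3/(3*k) + sqrt(3)*c^2/(2*k) + 4*c/k


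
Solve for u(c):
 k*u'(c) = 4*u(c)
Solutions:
 u(c) = C1*exp(4*c/k)


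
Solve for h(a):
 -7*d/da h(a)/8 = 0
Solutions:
 h(a) = C1


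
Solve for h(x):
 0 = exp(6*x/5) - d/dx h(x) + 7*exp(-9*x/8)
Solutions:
 h(x) = C1 + 5*exp(6*x/5)/6 - 56*exp(-9*x/8)/9


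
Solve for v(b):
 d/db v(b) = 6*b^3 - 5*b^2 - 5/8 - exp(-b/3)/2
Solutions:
 v(b) = C1 + 3*b^4/2 - 5*b^3/3 - 5*b/8 + 3*exp(-b/3)/2


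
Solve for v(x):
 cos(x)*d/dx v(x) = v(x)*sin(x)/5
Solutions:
 v(x) = C1/cos(x)^(1/5)


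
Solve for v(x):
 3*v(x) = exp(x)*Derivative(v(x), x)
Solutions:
 v(x) = C1*exp(-3*exp(-x))


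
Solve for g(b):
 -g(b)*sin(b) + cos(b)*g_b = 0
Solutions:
 g(b) = C1/cos(b)


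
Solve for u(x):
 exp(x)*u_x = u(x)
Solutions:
 u(x) = C1*exp(-exp(-x))


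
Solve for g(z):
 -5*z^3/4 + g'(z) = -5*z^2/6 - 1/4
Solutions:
 g(z) = C1 + 5*z^4/16 - 5*z^3/18 - z/4


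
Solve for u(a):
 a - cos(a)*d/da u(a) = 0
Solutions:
 u(a) = C1 + Integral(a/cos(a), a)


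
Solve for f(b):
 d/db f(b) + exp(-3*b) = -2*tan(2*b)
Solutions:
 f(b) = C1 - log(tan(2*b)^2 + 1)/2 + exp(-3*b)/3


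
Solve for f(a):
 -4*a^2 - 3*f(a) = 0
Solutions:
 f(a) = -4*a^2/3


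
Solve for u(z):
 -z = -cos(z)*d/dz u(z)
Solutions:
 u(z) = C1 + Integral(z/cos(z), z)


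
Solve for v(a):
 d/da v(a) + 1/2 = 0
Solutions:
 v(a) = C1 - a/2


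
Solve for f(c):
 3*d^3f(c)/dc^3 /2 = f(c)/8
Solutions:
 f(c) = C3*exp(18^(1/3)*c/6) + (C1*sin(2^(1/3)*3^(1/6)*c/4) + C2*cos(2^(1/3)*3^(1/6)*c/4))*exp(-18^(1/3)*c/12)


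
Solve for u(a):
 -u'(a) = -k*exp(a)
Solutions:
 u(a) = C1 + k*exp(a)


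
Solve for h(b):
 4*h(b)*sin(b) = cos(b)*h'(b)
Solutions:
 h(b) = C1/cos(b)^4


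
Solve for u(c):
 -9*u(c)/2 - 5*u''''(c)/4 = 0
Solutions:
 u(c) = (C1*sin(10^(3/4)*sqrt(3)*c/10) + C2*cos(10^(3/4)*sqrt(3)*c/10))*exp(-10^(3/4)*sqrt(3)*c/10) + (C3*sin(10^(3/4)*sqrt(3)*c/10) + C4*cos(10^(3/4)*sqrt(3)*c/10))*exp(10^(3/4)*sqrt(3)*c/10)


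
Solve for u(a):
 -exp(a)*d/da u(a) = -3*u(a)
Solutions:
 u(a) = C1*exp(-3*exp(-a))


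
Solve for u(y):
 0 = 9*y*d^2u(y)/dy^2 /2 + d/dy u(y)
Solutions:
 u(y) = C1 + C2*y^(7/9)


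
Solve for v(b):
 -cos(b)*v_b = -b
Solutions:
 v(b) = C1 + Integral(b/cos(b), b)


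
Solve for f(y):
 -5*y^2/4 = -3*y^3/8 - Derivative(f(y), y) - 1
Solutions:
 f(y) = C1 - 3*y^4/32 + 5*y^3/12 - y


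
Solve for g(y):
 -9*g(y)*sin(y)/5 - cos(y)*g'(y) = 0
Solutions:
 g(y) = C1*cos(y)^(9/5)


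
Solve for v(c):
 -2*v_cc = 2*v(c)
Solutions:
 v(c) = C1*sin(c) + C2*cos(c)


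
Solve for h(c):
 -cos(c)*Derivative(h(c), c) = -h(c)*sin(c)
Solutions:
 h(c) = C1/cos(c)


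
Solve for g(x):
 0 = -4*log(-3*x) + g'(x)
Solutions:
 g(x) = C1 + 4*x*log(-x) + 4*x*(-1 + log(3))


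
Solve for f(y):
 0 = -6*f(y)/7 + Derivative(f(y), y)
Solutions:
 f(y) = C1*exp(6*y/7)


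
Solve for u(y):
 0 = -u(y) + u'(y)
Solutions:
 u(y) = C1*exp(y)


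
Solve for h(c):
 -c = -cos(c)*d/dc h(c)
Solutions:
 h(c) = C1 + Integral(c/cos(c), c)


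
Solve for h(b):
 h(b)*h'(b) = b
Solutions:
 h(b) = -sqrt(C1 + b^2)
 h(b) = sqrt(C1 + b^2)


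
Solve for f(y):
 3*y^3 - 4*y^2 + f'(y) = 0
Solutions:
 f(y) = C1 - 3*y^4/4 + 4*y^3/3


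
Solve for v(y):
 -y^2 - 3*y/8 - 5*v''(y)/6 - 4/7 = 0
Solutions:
 v(y) = C1 + C2*y - y^4/10 - 3*y^3/40 - 12*y^2/35


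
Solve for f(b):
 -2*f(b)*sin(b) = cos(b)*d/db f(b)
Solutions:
 f(b) = C1*cos(b)^2


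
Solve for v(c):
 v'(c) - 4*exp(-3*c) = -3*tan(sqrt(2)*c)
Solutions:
 v(c) = C1 - 3*sqrt(2)*log(tan(sqrt(2)*c)^2 + 1)/4 - 4*exp(-3*c)/3


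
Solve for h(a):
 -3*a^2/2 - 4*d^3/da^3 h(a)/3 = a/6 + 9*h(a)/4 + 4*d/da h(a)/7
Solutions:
 h(a) = C1*exp(-14^(1/3)*a*(-(1323 + sqrt(1757497))^(1/3) + 8*14^(1/3)/(1323 + sqrt(1757497))^(1/3))/56)*sin(14^(1/3)*sqrt(3)*a*(8*14^(1/3)/(1323 + sqrt(1757497))^(1/3) + (1323 + sqrt(1757497))^(1/3))/56) + C2*exp(-14^(1/3)*a*(-(1323 + sqrt(1757497))^(1/3) + 8*14^(1/3)/(1323 + sqrt(1757497))^(1/3))/56)*cos(14^(1/3)*sqrt(3)*a*(8*14^(1/3)/(1323 + sqrt(1757497))^(1/3) + (1323 + sqrt(1757497))^(1/3))/56) + C3*exp(14^(1/3)*a*(-(1323 + sqrt(1757497))^(1/3) + 8*14^(1/3)/(1323 + sqrt(1757497))^(1/3))/28) - 2*a^2/3 + 50*a/189 - 800/11907


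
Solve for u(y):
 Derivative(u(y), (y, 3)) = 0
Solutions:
 u(y) = C1 + C2*y + C3*y^2


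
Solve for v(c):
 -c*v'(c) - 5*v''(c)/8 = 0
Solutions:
 v(c) = C1 + C2*erf(2*sqrt(5)*c/5)


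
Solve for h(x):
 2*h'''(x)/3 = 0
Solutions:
 h(x) = C1 + C2*x + C3*x^2


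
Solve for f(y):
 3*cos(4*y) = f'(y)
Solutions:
 f(y) = C1 + 3*sin(4*y)/4


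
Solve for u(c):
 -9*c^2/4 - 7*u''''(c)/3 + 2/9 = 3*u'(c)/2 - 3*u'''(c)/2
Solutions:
 u(c) = C1 + C2*exp(c*(3*3^(1/3)/(14*sqrt(46) + 95)^(1/3) + 6 + 3^(2/3)*(14*sqrt(46) + 95)^(1/3))/28)*sin(3*3^(1/6)*c*(-(14*sqrt(46) + 95)^(1/3) + 3^(2/3)/(14*sqrt(46) + 95)^(1/3))/28) + C3*exp(c*(3*3^(1/3)/(14*sqrt(46) + 95)^(1/3) + 6 + 3^(2/3)*(14*sqrt(46) + 95)^(1/3))/28)*cos(3*3^(1/6)*c*(-(14*sqrt(46) + 95)^(1/3) + 3^(2/3)/(14*sqrt(46) + 95)^(1/3))/28) + C4*exp(c*(-3^(2/3)*(14*sqrt(46) + 95)^(1/3) - 3*3^(1/3)/(14*sqrt(46) + 95)^(1/3) + 3)/14) - c^3/2 - 77*c/27


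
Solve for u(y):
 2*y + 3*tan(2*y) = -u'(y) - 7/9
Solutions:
 u(y) = C1 - y^2 - 7*y/9 + 3*log(cos(2*y))/2


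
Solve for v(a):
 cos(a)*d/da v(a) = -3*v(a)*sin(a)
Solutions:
 v(a) = C1*cos(a)^3


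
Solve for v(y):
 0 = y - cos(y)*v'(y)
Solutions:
 v(y) = C1 + Integral(y/cos(y), y)


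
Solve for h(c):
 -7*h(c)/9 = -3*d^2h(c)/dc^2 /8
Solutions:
 h(c) = C1*exp(-2*sqrt(42)*c/9) + C2*exp(2*sqrt(42)*c/9)


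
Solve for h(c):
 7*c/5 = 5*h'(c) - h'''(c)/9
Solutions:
 h(c) = C1 + C2*exp(-3*sqrt(5)*c) + C3*exp(3*sqrt(5)*c) + 7*c^2/50


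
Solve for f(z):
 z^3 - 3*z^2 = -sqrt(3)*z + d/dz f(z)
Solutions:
 f(z) = C1 + z^4/4 - z^3 + sqrt(3)*z^2/2


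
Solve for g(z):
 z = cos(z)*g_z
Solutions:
 g(z) = C1 + Integral(z/cos(z), z)


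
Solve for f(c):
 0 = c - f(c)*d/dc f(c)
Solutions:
 f(c) = -sqrt(C1 + c^2)
 f(c) = sqrt(C1 + c^2)


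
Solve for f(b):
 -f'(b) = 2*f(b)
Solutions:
 f(b) = C1*exp(-2*b)


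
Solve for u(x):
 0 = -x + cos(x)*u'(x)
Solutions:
 u(x) = C1 + Integral(x/cos(x), x)


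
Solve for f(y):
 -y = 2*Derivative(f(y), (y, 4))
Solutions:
 f(y) = C1 + C2*y + C3*y^2 + C4*y^3 - y^5/240


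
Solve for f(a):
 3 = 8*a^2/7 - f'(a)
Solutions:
 f(a) = C1 + 8*a^3/21 - 3*a


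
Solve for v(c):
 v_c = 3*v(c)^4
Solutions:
 v(c) = (-1/(C1 + 9*c))^(1/3)
 v(c) = (-1/(C1 + 3*c))^(1/3)*(-3^(2/3) - 3*3^(1/6)*I)/6
 v(c) = (-1/(C1 + 3*c))^(1/3)*(-3^(2/3) + 3*3^(1/6)*I)/6


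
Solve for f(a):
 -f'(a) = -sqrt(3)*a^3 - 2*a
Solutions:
 f(a) = C1 + sqrt(3)*a^4/4 + a^2


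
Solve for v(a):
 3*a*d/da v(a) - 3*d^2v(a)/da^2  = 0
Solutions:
 v(a) = C1 + C2*erfi(sqrt(2)*a/2)


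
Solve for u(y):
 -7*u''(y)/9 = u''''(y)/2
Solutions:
 u(y) = C1 + C2*y + C3*sin(sqrt(14)*y/3) + C4*cos(sqrt(14)*y/3)


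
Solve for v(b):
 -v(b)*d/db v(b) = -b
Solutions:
 v(b) = -sqrt(C1 + b^2)
 v(b) = sqrt(C1 + b^2)


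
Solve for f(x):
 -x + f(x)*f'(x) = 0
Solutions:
 f(x) = -sqrt(C1 + x^2)
 f(x) = sqrt(C1 + x^2)


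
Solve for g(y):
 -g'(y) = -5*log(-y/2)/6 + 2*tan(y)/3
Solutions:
 g(y) = C1 + 5*y*log(-y)/6 - 5*y/6 - 5*y*log(2)/6 + 2*log(cos(y))/3


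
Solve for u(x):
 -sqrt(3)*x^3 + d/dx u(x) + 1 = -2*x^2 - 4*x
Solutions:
 u(x) = C1 + sqrt(3)*x^4/4 - 2*x^3/3 - 2*x^2 - x


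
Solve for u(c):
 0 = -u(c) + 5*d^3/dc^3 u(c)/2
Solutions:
 u(c) = C3*exp(2^(1/3)*5^(2/3)*c/5) + (C1*sin(2^(1/3)*sqrt(3)*5^(2/3)*c/10) + C2*cos(2^(1/3)*sqrt(3)*5^(2/3)*c/10))*exp(-2^(1/3)*5^(2/3)*c/10)


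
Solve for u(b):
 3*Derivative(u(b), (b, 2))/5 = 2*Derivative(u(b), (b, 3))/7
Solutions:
 u(b) = C1 + C2*b + C3*exp(21*b/10)


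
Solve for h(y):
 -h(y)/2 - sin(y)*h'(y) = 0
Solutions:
 h(y) = C1*(cos(y) + 1)^(1/4)/(cos(y) - 1)^(1/4)


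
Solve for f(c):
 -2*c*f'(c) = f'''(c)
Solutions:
 f(c) = C1 + Integral(C2*airyai(-2^(1/3)*c) + C3*airybi(-2^(1/3)*c), c)


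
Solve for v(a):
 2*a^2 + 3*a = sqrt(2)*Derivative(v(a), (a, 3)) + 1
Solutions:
 v(a) = C1 + C2*a + C3*a^2 + sqrt(2)*a^5/60 + sqrt(2)*a^4/16 - sqrt(2)*a^3/12


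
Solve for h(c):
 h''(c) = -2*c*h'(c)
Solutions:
 h(c) = C1 + C2*erf(c)


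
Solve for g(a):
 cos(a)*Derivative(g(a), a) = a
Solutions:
 g(a) = C1 + Integral(a/cos(a), a)


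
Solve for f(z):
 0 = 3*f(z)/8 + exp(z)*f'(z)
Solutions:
 f(z) = C1*exp(3*exp(-z)/8)


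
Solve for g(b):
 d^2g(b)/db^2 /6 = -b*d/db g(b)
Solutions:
 g(b) = C1 + C2*erf(sqrt(3)*b)


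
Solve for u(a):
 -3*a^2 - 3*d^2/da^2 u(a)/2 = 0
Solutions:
 u(a) = C1 + C2*a - a^4/6


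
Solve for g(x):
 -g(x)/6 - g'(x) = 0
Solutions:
 g(x) = C1*exp(-x/6)


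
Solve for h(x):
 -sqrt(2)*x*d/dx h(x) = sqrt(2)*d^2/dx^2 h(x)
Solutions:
 h(x) = C1 + C2*erf(sqrt(2)*x/2)


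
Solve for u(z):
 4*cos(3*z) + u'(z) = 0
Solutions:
 u(z) = C1 - 4*sin(3*z)/3


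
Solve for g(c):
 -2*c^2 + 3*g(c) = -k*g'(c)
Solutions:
 g(c) = C1*exp(-3*c/k) + 2*c^2/3 - 4*c*k/9 + 4*k^2/27


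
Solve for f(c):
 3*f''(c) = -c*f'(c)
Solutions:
 f(c) = C1 + C2*erf(sqrt(6)*c/6)


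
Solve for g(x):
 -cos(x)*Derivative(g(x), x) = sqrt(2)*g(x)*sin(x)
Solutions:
 g(x) = C1*cos(x)^(sqrt(2))


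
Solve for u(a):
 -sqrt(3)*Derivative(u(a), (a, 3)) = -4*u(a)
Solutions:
 u(a) = C3*exp(2^(2/3)*3^(5/6)*a/3) + (C1*sin(2^(2/3)*3^(1/3)*a/2) + C2*cos(2^(2/3)*3^(1/3)*a/2))*exp(-2^(2/3)*3^(5/6)*a/6)


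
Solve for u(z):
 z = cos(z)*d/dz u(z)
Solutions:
 u(z) = C1 + Integral(z/cos(z), z)


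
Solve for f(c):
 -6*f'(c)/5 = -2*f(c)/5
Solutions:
 f(c) = C1*exp(c/3)


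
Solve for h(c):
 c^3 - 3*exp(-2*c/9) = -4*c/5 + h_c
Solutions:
 h(c) = C1 + c^4/4 + 2*c^2/5 + 27*exp(-2*c/9)/2


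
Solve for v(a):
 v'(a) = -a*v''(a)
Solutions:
 v(a) = C1 + C2*log(a)


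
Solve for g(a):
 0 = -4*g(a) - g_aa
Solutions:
 g(a) = C1*sin(2*a) + C2*cos(2*a)


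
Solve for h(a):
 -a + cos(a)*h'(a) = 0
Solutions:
 h(a) = C1 + Integral(a/cos(a), a)


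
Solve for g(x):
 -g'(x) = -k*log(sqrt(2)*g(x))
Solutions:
 Integral(1/(2*log(_y) + log(2)), (_y, g(x))) = C1 + k*x/2


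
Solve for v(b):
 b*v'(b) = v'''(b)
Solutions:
 v(b) = C1 + Integral(C2*airyai(b) + C3*airybi(b), b)


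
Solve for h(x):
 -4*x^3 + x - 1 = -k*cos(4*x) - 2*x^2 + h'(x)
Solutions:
 h(x) = C1 + k*sin(4*x)/4 - x^4 + 2*x^3/3 + x^2/2 - x


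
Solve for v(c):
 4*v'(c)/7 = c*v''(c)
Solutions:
 v(c) = C1 + C2*c^(11/7)


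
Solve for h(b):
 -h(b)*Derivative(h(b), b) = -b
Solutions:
 h(b) = -sqrt(C1 + b^2)
 h(b) = sqrt(C1 + b^2)


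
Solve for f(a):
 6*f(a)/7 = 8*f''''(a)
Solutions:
 f(a) = C1*exp(-sqrt(2)*3^(1/4)*7^(3/4)*a/14) + C2*exp(sqrt(2)*3^(1/4)*7^(3/4)*a/14) + C3*sin(sqrt(2)*3^(1/4)*7^(3/4)*a/14) + C4*cos(sqrt(2)*3^(1/4)*7^(3/4)*a/14)


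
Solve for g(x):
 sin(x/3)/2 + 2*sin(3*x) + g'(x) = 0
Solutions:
 g(x) = C1 + 3*cos(x/3)/2 + 2*cos(3*x)/3


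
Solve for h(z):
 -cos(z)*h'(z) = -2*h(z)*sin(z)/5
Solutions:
 h(z) = C1/cos(z)^(2/5)


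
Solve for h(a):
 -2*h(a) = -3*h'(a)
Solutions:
 h(a) = C1*exp(2*a/3)


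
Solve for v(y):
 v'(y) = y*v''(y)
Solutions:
 v(y) = C1 + C2*y^2


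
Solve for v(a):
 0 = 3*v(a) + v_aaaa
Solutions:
 v(a) = (C1*sin(sqrt(2)*3^(1/4)*a/2) + C2*cos(sqrt(2)*3^(1/4)*a/2))*exp(-sqrt(2)*3^(1/4)*a/2) + (C3*sin(sqrt(2)*3^(1/4)*a/2) + C4*cos(sqrt(2)*3^(1/4)*a/2))*exp(sqrt(2)*3^(1/4)*a/2)


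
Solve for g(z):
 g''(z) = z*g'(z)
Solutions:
 g(z) = C1 + C2*erfi(sqrt(2)*z/2)


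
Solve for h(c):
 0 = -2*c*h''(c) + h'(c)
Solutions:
 h(c) = C1 + C2*c^(3/2)


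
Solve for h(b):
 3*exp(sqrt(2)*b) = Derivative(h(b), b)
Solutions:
 h(b) = C1 + 3*sqrt(2)*exp(sqrt(2)*b)/2


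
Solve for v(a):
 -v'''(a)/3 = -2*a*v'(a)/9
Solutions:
 v(a) = C1 + Integral(C2*airyai(2^(1/3)*3^(2/3)*a/3) + C3*airybi(2^(1/3)*3^(2/3)*a/3), a)


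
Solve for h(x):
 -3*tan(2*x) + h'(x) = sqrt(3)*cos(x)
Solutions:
 h(x) = C1 - 3*log(cos(2*x))/2 + sqrt(3)*sin(x)


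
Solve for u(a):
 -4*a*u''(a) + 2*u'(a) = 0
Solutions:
 u(a) = C1 + C2*a^(3/2)


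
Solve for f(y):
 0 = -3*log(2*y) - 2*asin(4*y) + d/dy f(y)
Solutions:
 f(y) = C1 + 3*y*log(y) + 2*y*asin(4*y) - 3*y + 3*y*log(2) + sqrt(1 - 16*y^2)/2


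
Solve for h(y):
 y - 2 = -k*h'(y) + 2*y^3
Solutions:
 h(y) = C1 + y^4/(2*k) - y^2/(2*k) + 2*y/k


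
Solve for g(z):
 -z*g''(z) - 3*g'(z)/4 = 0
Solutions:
 g(z) = C1 + C2*z^(1/4)


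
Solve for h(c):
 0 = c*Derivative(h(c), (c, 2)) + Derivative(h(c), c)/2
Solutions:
 h(c) = C1 + C2*sqrt(c)


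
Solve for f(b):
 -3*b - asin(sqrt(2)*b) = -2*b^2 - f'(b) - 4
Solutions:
 f(b) = C1 - 2*b^3/3 + 3*b^2/2 + b*asin(sqrt(2)*b) - 4*b + sqrt(2)*sqrt(1 - 2*b^2)/2


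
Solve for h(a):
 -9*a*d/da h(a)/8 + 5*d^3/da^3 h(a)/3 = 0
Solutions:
 h(a) = C1 + Integral(C2*airyai(3*5^(2/3)*a/10) + C3*airybi(3*5^(2/3)*a/10), a)


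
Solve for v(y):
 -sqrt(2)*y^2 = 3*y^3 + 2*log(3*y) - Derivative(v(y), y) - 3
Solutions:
 v(y) = C1 + 3*y^4/4 + sqrt(2)*y^3/3 + 2*y*log(y) - 5*y + y*log(9)


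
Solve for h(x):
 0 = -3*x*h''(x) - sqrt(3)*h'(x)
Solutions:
 h(x) = C1 + C2*x^(1 - sqrt(3)/3)


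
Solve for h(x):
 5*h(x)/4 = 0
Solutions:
 h(x) = 0


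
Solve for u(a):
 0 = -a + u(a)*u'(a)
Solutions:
 u(a) = -sqrt(C1 + a^2)
 u(a) = sqrt(C1 + a^2)


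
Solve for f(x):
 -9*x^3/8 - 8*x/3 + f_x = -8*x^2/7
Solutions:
 f(x) = C1 + 9*x^4/32 - 8*x^3/21 + 4*x^2/3


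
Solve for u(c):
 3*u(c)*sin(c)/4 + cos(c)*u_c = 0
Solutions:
 u(c) = C1*cos(c)^(3/4)


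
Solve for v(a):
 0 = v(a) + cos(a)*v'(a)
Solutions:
 v(a) = C1*sqrt(sin(a) - 1)/sqrt(sin(a) + 1)


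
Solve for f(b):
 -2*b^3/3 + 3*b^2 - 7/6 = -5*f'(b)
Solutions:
 f(b) = C1 + b^4/30 - b^3/5 + 7*b/30


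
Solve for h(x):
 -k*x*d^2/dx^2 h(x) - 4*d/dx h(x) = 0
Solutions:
 h(x) = C1 + x^(((re(k) - 4)*re(k) + im(k)^2)/(re(k)^2 + im(k)^2))*(C2*sin(4*log(x)*Abs(im(k))/(re(k)^2 + im(k)^2)) + C3*cos(4*log(x)*im(k)/(re(k)^2 + im(k)^2)))


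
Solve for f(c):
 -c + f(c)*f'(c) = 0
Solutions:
 f(c) = -sqrt(C1 + c^2)
 f(c) = sqrt(C1 + c^2)


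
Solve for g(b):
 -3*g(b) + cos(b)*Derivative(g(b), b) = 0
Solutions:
 g(b) = C1*(sin(b) + 1)^(3/2)/(sin(b) - 1)^(3/2)


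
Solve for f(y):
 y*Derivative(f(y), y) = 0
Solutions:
 f(y) = C1


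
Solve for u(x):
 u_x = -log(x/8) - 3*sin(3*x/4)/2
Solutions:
 u(x) = C1 - x*log(x) + x + 3*x*log(2) + 2*cos(3*x/4)


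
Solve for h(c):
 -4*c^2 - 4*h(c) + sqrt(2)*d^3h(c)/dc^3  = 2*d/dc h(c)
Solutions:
 h(c) = C1*exp(-c*(2^(1/3)/(sqrt(1 - sqrt(2)/27) + 1)^(1/3) + 3*2^(1/6)*(sqrt(1 - sqrt(2)/27) + 1)^(1/3))/6)*sin(c*(-sqrt(6)/(sqrt(2 - 2*sqrt(2)/27) + sqrt(2))^(1/3) + 3*sqrt(3)*(sqrt(2 - 2*sqrt(2)/27) + sqrt(2))^(1/3))/6) + C2*exp(-c*(2^(1/3)/(sqrt(1 - sqrt(2)/27) + 1)^(1/3) + 3*2^(1/6)*(sqrt(1 - sqrt(2)/27) + 1)^(1/3))/6)*cos(c*(-sqrt(6)/(sqrt(2 - 2*sqrt(2)/27) + sqrt(2))^(1/3) + 3*sqrt(3)*(sqrt(2 - 2*sqrt(2)/27) + sqrt(2))^(1/3))/6) + C3*exp(c*(2^(1/3)/(3*(sqrt(1 - sqrt(2)/27) + 1)^(1/3)) + 2^(1/6)*(sqrt(1 - sqrt(2)/27) + 1)^(1/3))) - c^2 + c - 1/2


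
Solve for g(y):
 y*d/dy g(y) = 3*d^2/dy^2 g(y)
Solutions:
 g(y) = C1 + C2*erfi(sqrt(6)*y/6)


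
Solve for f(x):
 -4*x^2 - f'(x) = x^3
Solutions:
 f(x) = C1 - x^4/4 - 4*x^3/3


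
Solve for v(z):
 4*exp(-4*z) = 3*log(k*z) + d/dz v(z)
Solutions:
 v(z) = C1 - 3*z*log(k*z) + 3*z - exp(-4*z)


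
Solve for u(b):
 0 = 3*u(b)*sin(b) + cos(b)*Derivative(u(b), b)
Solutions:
 u(b) = C1*cos(b)^3


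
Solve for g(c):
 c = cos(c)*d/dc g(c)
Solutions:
 g(c) = C1 + Integral(c/cos(c), c)


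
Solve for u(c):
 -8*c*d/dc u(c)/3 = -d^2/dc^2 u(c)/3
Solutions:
 u(c) = C1 + C2*erfi(2*c)


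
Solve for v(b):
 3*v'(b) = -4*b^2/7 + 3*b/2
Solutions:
 v(b) = C1 - 4*b^3/63 + b^2/4


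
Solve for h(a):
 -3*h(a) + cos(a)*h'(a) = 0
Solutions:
 h(a) = C1*(sin(a) + 1)^(3/2)/(sin(a) - 1)^(3/2)


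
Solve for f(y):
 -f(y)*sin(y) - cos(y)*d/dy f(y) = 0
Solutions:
 f(y) = C1*cos(y)


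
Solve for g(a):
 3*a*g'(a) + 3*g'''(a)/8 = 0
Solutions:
 g(a) = C1 + Integral(C2*airyai(-2*a) + C3*airybi(-2*a), a)


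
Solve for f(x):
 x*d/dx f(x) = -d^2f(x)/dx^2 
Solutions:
 f(x) = C1 + C2*erf(sqrt(2)*x/2)


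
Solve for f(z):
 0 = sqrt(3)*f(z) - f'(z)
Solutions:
 f(z) = C1*exp(sqrt(3)*z)


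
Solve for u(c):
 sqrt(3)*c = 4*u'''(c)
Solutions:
 u(c) = C1 + C2*c + C3*c^2 + sqrt(3)*c^4/96


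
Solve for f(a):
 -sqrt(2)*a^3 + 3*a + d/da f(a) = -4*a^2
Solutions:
 f(a) = C1 + sqrt(2)*a^4/4 - 4*a^3/3 - 3*a^2/2


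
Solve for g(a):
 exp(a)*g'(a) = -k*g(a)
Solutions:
 g(a) = C1*exp(k*exp(-a))


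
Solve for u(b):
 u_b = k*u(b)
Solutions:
 u(b) = C1*exp(b*k)


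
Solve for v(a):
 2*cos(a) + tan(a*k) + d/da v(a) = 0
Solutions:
 v(a) = C1 - Piecewise((-log(cos(a*k))/k, Ne(k, 0)), (0, True)) - 2*sin(a)


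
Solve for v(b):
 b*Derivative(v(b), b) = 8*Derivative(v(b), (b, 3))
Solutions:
 v(b) = C1 + Integral(C2*airyai(b/2) + C3*airybi(b/2), b)


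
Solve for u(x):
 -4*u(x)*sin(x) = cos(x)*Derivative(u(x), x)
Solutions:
 u(x) = C1*cos(x)^4


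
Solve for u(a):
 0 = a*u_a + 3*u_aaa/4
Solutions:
 u(a) = C1 + Integral(C2*airyai(-6^(2/3)*a/3) + C3*airybi(-6^(2/3)*a/3), a)


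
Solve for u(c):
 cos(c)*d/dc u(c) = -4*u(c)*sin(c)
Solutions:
 u(c) = C1*cos(c)^4


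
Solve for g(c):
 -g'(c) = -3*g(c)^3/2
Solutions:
 g(c) = -sqrt(-1/(C1 + 3*c))
 g(c) = sqrt(-1/(C1 + 3*c))


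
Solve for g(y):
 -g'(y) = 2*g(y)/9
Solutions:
 g(y) = C1*exp(-2*y/9)


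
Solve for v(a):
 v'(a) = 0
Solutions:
 v(a) = C1


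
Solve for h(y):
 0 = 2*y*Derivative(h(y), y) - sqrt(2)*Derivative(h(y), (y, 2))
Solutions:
 h(y) = C1 + C2*erfi(2^(3/4)*y/2)


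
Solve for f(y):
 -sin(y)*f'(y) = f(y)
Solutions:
 f(y) = C1*sqrt(cos(y) + 1)/sqrt(cos(y) - 1)


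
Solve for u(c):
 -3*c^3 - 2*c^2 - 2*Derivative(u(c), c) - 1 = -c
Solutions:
 u(c) = C1 - 3*c^4/8 - c^3/3 + c^2/4 - c/2


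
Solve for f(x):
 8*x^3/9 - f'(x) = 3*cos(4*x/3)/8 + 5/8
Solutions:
 f(x) = C1 + 2*x^4/9 - 5*x/8 - 9*sin(4*x/3)/32


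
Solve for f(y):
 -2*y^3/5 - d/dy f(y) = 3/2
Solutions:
 f(y) = C1 - y^4/10 - 3*y/2


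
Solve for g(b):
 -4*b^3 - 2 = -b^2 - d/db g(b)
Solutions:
 g(b) = C1 + b^4 - b^3/3 + 2*b


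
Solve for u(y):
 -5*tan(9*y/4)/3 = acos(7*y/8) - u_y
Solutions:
 u(y) = C1 + y*acos(7*y/8) - sqrt(64 - 49*y^2)/7 - 20*log(cos(9*y/4))/27


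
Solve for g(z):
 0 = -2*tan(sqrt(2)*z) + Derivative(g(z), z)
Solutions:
 g(z) = C1 - sqrt(2)*log(cos(sqrt(2)*z))


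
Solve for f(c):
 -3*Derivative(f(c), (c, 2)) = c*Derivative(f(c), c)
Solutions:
 f(c) = C1 + C2*erf(sqrt(6)*c/6)


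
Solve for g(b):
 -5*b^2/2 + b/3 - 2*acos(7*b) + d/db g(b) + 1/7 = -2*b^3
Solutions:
 g(b) = C1 - b^4/2 + 5*b^3/6 - b^2/6 + 2*b*acos(7*b) - b/7 - 2*sqrt(1 - 49*b^2)/7


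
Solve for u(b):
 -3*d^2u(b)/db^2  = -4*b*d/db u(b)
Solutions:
 u(b) = C1 + C2*erfi(sqrt(6)*b/3)


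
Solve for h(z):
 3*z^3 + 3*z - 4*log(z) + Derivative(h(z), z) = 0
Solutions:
 h(z) = C1 - 3*z^4/4 - 3*z^2/2 + 4*z*log(z) - 4*z


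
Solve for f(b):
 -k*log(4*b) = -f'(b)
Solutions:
 f(b) = C1 + b*k*log(b) - b*k + b*k*log(4)


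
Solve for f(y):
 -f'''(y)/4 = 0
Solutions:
 f(y) = C1 + C2*y + C3*y^2


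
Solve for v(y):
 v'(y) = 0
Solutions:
 v(y) = C1


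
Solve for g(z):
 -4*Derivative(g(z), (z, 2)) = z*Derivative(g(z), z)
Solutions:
 g(z) = C1 + C2*erf(sqrt(2)*z/4)


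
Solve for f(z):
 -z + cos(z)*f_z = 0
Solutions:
 f(z) = C1 + Integral(z/cos(z), z)


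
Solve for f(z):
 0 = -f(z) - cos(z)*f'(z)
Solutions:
 f(z) = C1*sqrt(sin(z) - 1)/sqrt(sin(z) + 1)


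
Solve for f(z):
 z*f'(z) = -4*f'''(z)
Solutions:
 f(z) = C1 + Integral(C2*airyai(-2^(1/3)*z/2) + C3*airybi(-2^(1/3)*z/2), z)


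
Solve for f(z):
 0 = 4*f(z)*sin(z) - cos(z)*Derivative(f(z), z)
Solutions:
 f(z) = C1/cos(z)^4


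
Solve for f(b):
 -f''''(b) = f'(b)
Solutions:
 f(b) = C1 + C4*exp(-b) + (C2*sin(sqrt(3)*b/2) + C3*cos(sqrt(3)*b/2))*exp(b/2)


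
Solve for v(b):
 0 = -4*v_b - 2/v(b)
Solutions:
 v(b) = -sqrt(C1 - b)
 v(b) = sqrt(C1 - b)


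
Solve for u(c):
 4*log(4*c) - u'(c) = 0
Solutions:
 u(c) = C1 + 4*c*log(c) - 4*c + c*log(256)


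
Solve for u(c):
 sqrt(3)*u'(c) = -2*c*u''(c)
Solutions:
 u(c) = C1 + C2*c^(1 - sqrt(3)/2)


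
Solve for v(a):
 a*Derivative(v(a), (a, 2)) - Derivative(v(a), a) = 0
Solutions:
 v(a) = C1 + C2*a^2


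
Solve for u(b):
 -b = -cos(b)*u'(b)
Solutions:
 u(b) = C1 + Integral(b/cos(b), b)


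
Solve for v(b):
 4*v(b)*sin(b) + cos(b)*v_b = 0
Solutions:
 v(b) = C1*cos(b)^4


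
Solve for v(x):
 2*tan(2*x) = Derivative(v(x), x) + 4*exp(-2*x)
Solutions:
 v(x) = C1 + log(tan(2*x)^2 + 1)/2 + 2*exp(-2*x)


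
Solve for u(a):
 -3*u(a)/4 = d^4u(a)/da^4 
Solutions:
 u(a) = (C1*sin(3^(1/4)*a/2) + C2*cos(3^(1/4)*a/2))*exp(-3^(1/4)*a/2) + (C3*sin(3^(1/4)*a/2) + C4*cos(3^(1/4)*a/2))*exp(3^(1/4)*a/2)


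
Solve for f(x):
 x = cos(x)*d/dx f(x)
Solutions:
 f(x) = C1 + Integral(x/cos(x), x)


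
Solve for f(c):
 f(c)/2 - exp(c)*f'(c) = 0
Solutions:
 f(c) = C1*exp(-exp(-c)/2)


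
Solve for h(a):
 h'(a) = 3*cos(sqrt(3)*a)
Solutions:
 h(a) = C1 + sqrt(3)*sin(sqrt(3)*a)


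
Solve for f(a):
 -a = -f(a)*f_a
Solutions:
 f(a) = -sqrt(C1 + a^2)
 f(a) = sqrt(C1 + a^2)


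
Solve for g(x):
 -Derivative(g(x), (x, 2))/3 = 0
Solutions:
 g(x) = C1 + C2*x


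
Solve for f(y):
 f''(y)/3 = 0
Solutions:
 f(y) = C1 + C2*y


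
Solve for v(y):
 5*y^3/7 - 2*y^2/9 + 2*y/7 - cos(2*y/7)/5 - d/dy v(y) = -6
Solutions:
 v(y) = C1 + 5*y^4/28 - 2*y^3/27 + y^2/7 + 6*y - 7*sin(2*y/7)/10


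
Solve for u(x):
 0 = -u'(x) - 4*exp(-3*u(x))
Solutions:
 u(x) = log(C1 - 12*x)/3
 u(x) = log((-3^(1/3) - 3^(5/6)*I)*(C1 - 4*x)^(1/3)/2)
 u(x) = log((-3^(1/3) + 3^(5/6)*I)*(C1 - 4*x)^(1/3)/2)


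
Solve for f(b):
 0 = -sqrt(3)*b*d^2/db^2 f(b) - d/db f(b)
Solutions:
 f(b) = C1 + C2*b^(1 - sqrt(3)/3)


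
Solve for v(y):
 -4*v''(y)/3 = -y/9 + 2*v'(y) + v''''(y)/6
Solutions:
 v(y) = C1 + C2*exp(-6^(1/3)*y*(-(27 + sqrt(1113))^(1/3) + 4*6^(1/3)/(27 + sqrt(1113))^(1/3))/6)*sin(2^(1/3)*3^(1/6)*y*(2*2^(1/3)/(27 + sqrt(1113))^(1/3) + 3^(2/3)*(27 + sqrt(1113))^(1/3)/6)) + C3*exp(-6^(1/3)*y*(-(27 + sqrt(1113))^(1/3) + 4*6^(1/3)/(27 + sqrt(1113))^(1/3))/6)*cos(2^(1/3)*3^(1/6)*y*(2*2^(1/3)/(27 + sqrt(1113))^(1/3) + 3^(2/3)*(27 + sqrt(1113))^(1/3)/6)) + C4*exp(6^(1/3)*y*(-(27 + sqrt(1113))^(1/3) + 4*6^(1/3)/(27 + sqrt(1113))^(1/3))/3) + y^2/36 - y/27
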